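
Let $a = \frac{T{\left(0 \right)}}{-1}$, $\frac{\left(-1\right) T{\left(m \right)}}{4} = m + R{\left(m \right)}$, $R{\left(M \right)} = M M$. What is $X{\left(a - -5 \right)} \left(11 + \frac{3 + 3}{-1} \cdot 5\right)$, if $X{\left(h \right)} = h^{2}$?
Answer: $-475$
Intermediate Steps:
$R{\left(M \right)} = M^{2}$
$T{\left(m \right)} = - 4 m - 4 m^{2}$ ($T{\left(m \right)} = - 4 \left(m + m^{2}\right) = - 4 m - 4 m^{2}$)
$a = 0$ ($a = \frac{4 \cdot 0 \left(-1 - 0\right)}{-1} = 4 \cdot 0 \left(-1 + 0\right) \left(-1\right) = 4 \cdot 0 \left(-1\right) \left(-1\right) = 0 \left(-1\right) = 0$)
$X{\left(a - -5 \right)} \left(11 + \frac{3 + 3}{-1} \cdot 5\right) = \left(0 - -5\right)^{2} \left(11 + \frac{3 + 3}{-1} \cdot 5\right) = \left(0 + 5\right)^{2} \left(11 + 6 \left(-1\right) 5\right) = 5^{2} \left(11 - 30\right) = 25 \left(11 - 30\right) = 25 \left(-19\right) = -475$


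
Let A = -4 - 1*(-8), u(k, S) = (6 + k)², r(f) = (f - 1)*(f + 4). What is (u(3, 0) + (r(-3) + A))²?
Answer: 6561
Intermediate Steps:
r(f) = (-1 + f)*(4 + f)
A = 4 (A = -4 + 8 = 4)
(u(3, 0) + (r(-3) + A))² = ((6 + 3)² + ((-4 + (-3)² + 3*(-3)) + 4))² = (9² + ((-4 + 9 - 9) + 4))² = (81 + (-4 + 4))² = (81 + 0)² = 81² = 6561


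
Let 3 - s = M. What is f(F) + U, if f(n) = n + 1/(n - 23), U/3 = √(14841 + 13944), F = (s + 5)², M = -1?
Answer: 4699/58 + 3*√28785 ≈ 590.00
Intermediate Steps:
s = 4 (s = 3 - 1*(-1) = 3 + 1 = 4)
F = 81 (F = (4 + 5)² = 9² = 81)
U = 3*√28785 (U = 3*√(14841 + 13944) = 3*√28785 ≈ 508.98)
f(n) = n + 1/(-23 + n)
f(F) + U = (1 + 81² - 23*81)/(-23 + 81) + 3*√28785 = (1 + 6561 - 1863)/58 + 3*√28785 = (1/58)*4699 + 3*√28785 = 4699/58 + 3*√28785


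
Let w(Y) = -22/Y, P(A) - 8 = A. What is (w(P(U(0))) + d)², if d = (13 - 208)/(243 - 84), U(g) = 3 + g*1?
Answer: 29241/2809 ≈ 10.410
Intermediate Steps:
U(g) = 3 + g
P(A) = 8 + A
d = -65/53 (d = -195/159 = -195*1/159 = -65/53 ≈ -1.2264)
(w(P(U(0))) + d)² = (-22/(8 + (3 + 0)) - 65/53)² = (-22/(8 + 3) - 65/53)² = (-22/11 - 65/53)² = (-22*1/11 - 65/53)² = (-2 - 65/53)² = (-171/53)² = 29241/2809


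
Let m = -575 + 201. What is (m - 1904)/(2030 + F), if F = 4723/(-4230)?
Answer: -9635940/8582177 ≈ -1.1228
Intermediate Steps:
F = -4723/4230 (F = 4723*(-1/4230) = -4723/4230 ≈ -1.1165)
m = -374
(m - 1904)/(2030 + F) = (-374 - 1904)/(2030 - 4723/4230) = -2278/8582177/4230 = -2278*4230/8582177 = -9635940/8582177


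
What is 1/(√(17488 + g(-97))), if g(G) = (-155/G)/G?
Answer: 97*√164544437/164544437 ≈ 0.0075619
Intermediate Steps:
g(G) = -155/G²
1/(√(17488 + g(-97))) = 1/(√(17488 - 155/(-97)²)) = 1/(√(17488 - 155*1/9409)) = 1/(√(17488 - 155/9409)) = 1/(√(164544437/9409)) = 1/(√164544437/97) = 97*√164544437/164544437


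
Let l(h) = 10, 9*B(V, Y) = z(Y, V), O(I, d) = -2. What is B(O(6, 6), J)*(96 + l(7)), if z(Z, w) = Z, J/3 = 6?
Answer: 212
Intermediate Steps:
J = 18 (J = 3*6 = 18)
B(V, Y) = Y/9
B(O(6, 6), J)*(96 + l(7)) = ((⅑)*18)*(96 + 10) = 2*106 = 212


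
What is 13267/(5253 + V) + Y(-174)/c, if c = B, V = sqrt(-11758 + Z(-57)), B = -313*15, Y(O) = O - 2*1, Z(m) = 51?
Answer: 332060437961/129608836620 - 13267*I*sqrt(11707)/27605716 ≈ 2.562 - 0.051999*I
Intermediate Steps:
Y(O) = -2 + O (Y(O) = O - 2 = -2 + O)
B = -4695
V = I*sqrt(11707) (V = sqrt(-11758 + 51) = sqrt(-11707) = I*sqrt(11707) ≈ 108.2*I)
c = -4695
13267/(5253 + V) + Y(-174)/c = 13267/(5253 + I*sqrt(11707)) + (-2 - 174)/(-4695) = 13267/(5253 + I*sqrt(11707)) - 176*(-1/4695) = 13267/(5253 + I*sqrt(11707)) + 176/4695 = 176/4695 + 13267/(5253 + I*sqrt(11707))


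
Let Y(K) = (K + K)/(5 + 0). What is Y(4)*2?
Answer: 16/5 ≈ 3.2000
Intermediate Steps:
Y(K) = 2*K/5 (Y(K) = (2*K)/5 = (2*K)*(⅕) = 2*K/5)
Y(4)*2 = ((⅖)*4)*2 = (8/5)*2 = 16/5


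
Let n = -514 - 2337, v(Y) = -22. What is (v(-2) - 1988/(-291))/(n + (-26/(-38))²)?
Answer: 796727/149725611 ≈ 0.0053212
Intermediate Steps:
n = -2851
(v(-2) - 1988/(-291))/(n + (-26/(-38))²) = (-22 - 1988/(-291))/(-2851 + (-26/(-38))²) = (-22 - 1988*(-1/291))/(-2851 + (-26*(-1/38))²) = (-22 + 1988/291)/(-2851 + (13/19)²) = -4414/(291*(-2851 + 169/361)) = -4414/(291*(-1029042/361)) = -4414/291*(-361/1029042) = 796727/149725611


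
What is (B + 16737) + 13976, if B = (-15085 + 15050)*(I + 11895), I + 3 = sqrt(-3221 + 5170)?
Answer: -385507 - 35*sqrt(1949) ≈ -3.8705e+5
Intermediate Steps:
I = -3 + sqrt(1949) (I = -3 + sqrt(-3221 + 5170) = -3 + sqrt(1949) ≈ 41.147)
B = -416220 - 35*sqrt(1949) (B = (-15085 + 15050)*((-3 + sqrt(1949)) + 11895) = -35*(11892 + sqrt(1949)) = -416220 - 35*sqrt(1949) ≈ -4.1777e+5)
(B + 16737) + 13976 = ((-416220 - 35*sqrt(1949)) + 16737) + 13976 = (-399483 - 35*sqrt(1949)) + 13976 = -385507 - 35*sqrt(1949)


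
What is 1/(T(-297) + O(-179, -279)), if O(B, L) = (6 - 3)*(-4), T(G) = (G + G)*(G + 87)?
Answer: 1/124728 ≈ 8.0175e-6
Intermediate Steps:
T(G) = 2*G*(87 + G) (T(G) = (2*G)*(87 + G) = 2*G*(87 + G))
O(B, L) = -12 (O(B, L) = 3*(-4) = -12)
1/(T(-297) + O(-179, -279)) = 1/(2*(-297)*(87 - 297) - 12) = 1/(2*(-297)*(-210) - 12) = 1/(124740 - 12) = 1/124728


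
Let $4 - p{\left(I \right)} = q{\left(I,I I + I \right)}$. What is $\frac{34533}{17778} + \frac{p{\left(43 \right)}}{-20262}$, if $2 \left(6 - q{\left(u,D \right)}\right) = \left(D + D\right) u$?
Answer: $- \frac{41477987}{20012102} \approx -2.0726$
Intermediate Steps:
$q{\left(u,D \right)} = 6 - D u$ ($q{\left(u,D \right)} = 6 - \frac{\left(D + D\right) u}{2} = 6 - \frac{2 D u}{2} = 6 - D u$)
$p{\left(I \right)} = -2 + I \left(I + I^{2}\right)$ ($p{\left(I \right)} = 4 - \left(6 - \left(I I + I\right) I\right) = 4 - \left(6 - \left(I^{2} + I\right) I\right) = 4 - \left(6 - \left(I + I^{2}\right) I\right) = 4 - \left(6 - I \left(I + I^{2}\right)\right) = 4 + \left(-6 + I \left(I + I^{2}\right)\right) = -2 + I \left(I + I^{2}\right)$)
$\frac{34533}{17778} + \frac{p{\left(43 \right)}}{-20262} = \frac{34533}{17778} + \frac{-2 + 43^{2} \left(1 + 43\right)}{-20262} = 34533 \cdot \frac{1}{17778} + \left(-2 + 1849 \cdot 44\right) \left(- \frac{1}{20262}\right) = \frac{11511}{5926} + \left(-2 + 81356\right) \left(- \frac{1}{20262}\right) = \frac{11511}{5926} + 81354 \left(- \frac{1}{20262}\right) = \frac{11511}{5926} - \frac{13559}{3377} = - \frac{41477987}{20012102}$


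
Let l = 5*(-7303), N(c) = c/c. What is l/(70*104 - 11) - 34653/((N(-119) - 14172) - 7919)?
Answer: -554723693/160572210 ≈ -3.4547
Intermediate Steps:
N(c) = 1
l = -36515
l/(70*104 - 11) - 34653/((N(-119) - 14172) - 7919) = -36515/(70*104 - 11) - 34653/((1 - 14172) - 7919) = -36515/(7280 - 11) - 34653/(-14171 - 7919) = -36515/7269 - 34653/(-22090) = -36515*1/7269 - 34653*(-1/22090) = -36515/7269 + 34653/22090 = -554723693/160572210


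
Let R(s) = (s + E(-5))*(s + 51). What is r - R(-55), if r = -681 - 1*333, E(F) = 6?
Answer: -1210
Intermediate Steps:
R(s) = (6 + s)*(51 + s) (R(s) = (s + 6)*(s + 51) = (6 + s)*(51 + s))
r = -1014 (r = -681 - 333 = -1014)
r - R(-55) = -1014 - (306 + (-55)**2 + 57*(-55)) = -1014 - (306 + 3025 - 3135) = -1014 - 1*196 = -1014 - 196 = -1210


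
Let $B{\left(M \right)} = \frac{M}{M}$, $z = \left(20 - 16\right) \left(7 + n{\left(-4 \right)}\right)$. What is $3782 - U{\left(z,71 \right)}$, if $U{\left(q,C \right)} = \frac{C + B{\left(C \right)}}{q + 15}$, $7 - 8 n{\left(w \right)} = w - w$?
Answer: $\frac{117194}{31} \approx 3780.5$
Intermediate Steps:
$n{\left(w \right)} = \frac{7}{8}$ ($n{\left(w \right)} = \frac{7}{8} - \frac{w - w}{8} = \frac{7}{8} - 0 = \frac{7}{8} + 0 = \frac{7}{8}$)
$z = \frac{63}{2}$ ($z = \left(20 - 16\right) \left(7 + \frac{7}{8}\right) = 4 \cdot \frac{63}{8} = \frac{63}{2} \approx 31.5$)
$B{\left(M \right)} = 1$
$U{\left(q,C \right)} = \frac{1 + C}{15 + q}$ ($U{\left(q,C \right)} = \frac{C + 1}{q + 15} = \frac{1 + C}{15 + q}$)
$3782 - U{\left(z,71 \right)} = 3782 - \frac{1 + 71}{15 + \frac{63}{2}} = 3782 - \frac{1}{\frac{93}{2}} \cdot 72 = 3782 - \frac{2}{93} \cdot 72 = 3782 - \frac{48}{31} = \frac{117194}{31}$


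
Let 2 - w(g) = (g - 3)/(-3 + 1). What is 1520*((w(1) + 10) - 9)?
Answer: 3040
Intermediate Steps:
w(g) = 1/2 + g/2 (w(g) = 2 - (g - 3)/(-3 + 1) = 2 - (-3 + g)/(-2) = 2 - (-3 + g)*(-1)/2 = 2 - (3/2 - g/2) = 2 + (-3/2 + g/2) = 1/2 + g/2)
1520*((w(1) + 10) - 9) = 1520*(((1/2 + (1/2)*1) + 10) - 9) = 1520*(((1/2 + 1/2) + 10) - 9) = 1520*((1 + 10) - 9) = 1520*(11 - 9) = 1520*2 = 3040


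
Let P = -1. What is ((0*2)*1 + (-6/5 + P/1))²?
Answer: 121/25 ≈ 4.8400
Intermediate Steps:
((0*2)*1 + (-6/5 + P/1))² = ((0*2)*1 + (-6/5 - 1/1))² = (0*1 + (-6*⅕ - 1*1))² = (0 + (-6/5 - 1))² = (0 - 11/5)² = (-11/5)² = 121/25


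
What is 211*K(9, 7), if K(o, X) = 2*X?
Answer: 2954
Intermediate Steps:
211*K(9, 7) = 211*(2*7) = 211*14 = 2954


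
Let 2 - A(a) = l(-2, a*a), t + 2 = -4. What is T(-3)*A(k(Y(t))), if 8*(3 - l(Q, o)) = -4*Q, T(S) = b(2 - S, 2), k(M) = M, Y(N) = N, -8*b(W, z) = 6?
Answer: 0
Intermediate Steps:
b(W, z) = -3/4 (b(W, z) = -1/8*6 = -3/4)
t = -6 (t = -2 - 4 = -6)
T(S) = -3/4
l(Q, o) = 3 + Q/2 (l(Q, o) = 3 - (-1)*Q/2 = 3 + Q/2)
A(a) = 0 (A(a) = 2 - (3 + (1/2)*(-2)) = 2 - (3 - 1) = 2 - 1*2 = 2 - 2 = 0)
T(-3)*A(k(Y(t))) = -3/4*0 = 0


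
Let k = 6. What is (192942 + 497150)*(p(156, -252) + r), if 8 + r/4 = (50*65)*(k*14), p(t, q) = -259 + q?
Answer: 753205744044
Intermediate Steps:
r = 1091968 (r = -32 + 4*((50*65)*(6*14)) = -32 + 4*(3250*84) = -32 + 4*273000 = -32 + 1092000 = 1091968)
(192942 + 497150)*(p(156, -252) + r) = (192942 + 497150)*((-259 - 252) + 1091968) = 690092*(-511 + 1091968) = 690092*1091457 = 753205744044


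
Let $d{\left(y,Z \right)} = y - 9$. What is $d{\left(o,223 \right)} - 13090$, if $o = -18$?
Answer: $-13117$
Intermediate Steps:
$d{\left(y,Z \right)} = -9 + y$ ($d{\left(y,Z \right)} = y - 9 = -9 + y$)
$d{\left(o,223 \right)} - 13090 = \left(-9 - 18\right) - 13090 = -27 - 13090 = -13117$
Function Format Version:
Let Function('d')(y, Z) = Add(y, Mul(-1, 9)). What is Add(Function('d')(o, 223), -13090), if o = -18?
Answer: -13117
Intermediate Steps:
Function('d')(y, Z) = Add(-9, y) (Function('d')(y, Z) = Add(y, -9) = Add(-9, y))
Add(Function('d')(o, 223), -13090) = Add(Add(-9, -18), -13090) = Add(-27, -13090) = -13117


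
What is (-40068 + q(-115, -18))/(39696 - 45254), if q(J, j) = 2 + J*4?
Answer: 20263/2779 ≈ 7.2915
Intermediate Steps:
q(J, j) = 2 + 4*J
(-40068 + q(-115, -18))/(39696 - 45254) = (-40068 + (2 + 4*(-115)))/(39696 - 45254) = (-40068 + (2 - 460))/(-5558) = (-40068 - 458)*(-1/5558) = -40526*(-1/5558) = 20263/2779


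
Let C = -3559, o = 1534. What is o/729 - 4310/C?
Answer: 8601496/2594511 ≈ 3.3153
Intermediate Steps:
o/729 - 4310/C = 1534/729 - 4310/(-3559) = 1534*(1/729) - 4310*(-1/3559) = 1534/729 + 4310/3559 = 8601496/2594511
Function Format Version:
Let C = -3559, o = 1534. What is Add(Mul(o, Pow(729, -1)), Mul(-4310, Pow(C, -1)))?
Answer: Rational(8601496, 2594511) ≈ 3.3153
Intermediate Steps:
Add(Mul(o, Pow(729, -1)), Mul(-4310, Pow(C, -1))) = Add(Mul(1534, Pow(729, -1)), Mul(-4310, Pow(-3559, -1))) = Add(Mul(1534, Rational(1, 729)), Mul(-4310, Rational(-1, 3559))) = Add(Rational(1534, 729), Rational(4310, 3559)) = Rational(8601496, 2594511)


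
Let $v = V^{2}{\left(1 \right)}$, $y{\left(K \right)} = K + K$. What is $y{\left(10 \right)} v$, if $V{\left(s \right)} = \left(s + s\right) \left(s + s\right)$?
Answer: $320$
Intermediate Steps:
$V{\left(s \right)} = 4 s^{2}$ ($V{\left(s \right)} = 2 s 2 s = 4 s^{2}$)
$y{\left(K \right)} = 2 K$
$v = 16$ ($v = \left(4 \cdot 1^{2}\right)^{2} = \left(4 \cdot 1\right)^{2} = 4^{2} = 16$)
$y{\left(10 \right)} v = 2 \cdot 10 \cdot 16 = 20 \cdot 16 = 320$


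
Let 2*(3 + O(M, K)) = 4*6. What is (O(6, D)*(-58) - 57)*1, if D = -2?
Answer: -579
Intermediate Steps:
O(M, K) = 9 (O(M, K) = -3 + (4*6)/2 = -3 + (½)*24 = -3 + 12 = 9)
(O(6, D)*(-58) - 57)*1 = (9*(-58) - 57)*1 = (-522 - 57)*1 = -579*1 = -579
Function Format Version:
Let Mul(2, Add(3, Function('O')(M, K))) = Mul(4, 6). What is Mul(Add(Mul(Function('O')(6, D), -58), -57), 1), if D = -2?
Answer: -579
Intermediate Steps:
Function('O')(M, K) = 9 (Function('O')(M, K) = Add(-3, Mul(Rational(1, 2), Mul(4, 6))) = Add(-3, Mul(Rational(1, 2), 24)) = Add(-3, 12) = 9)
Mul(Add(Mul(Function('O')(6, D), -58), -57), 1) = Mul(Add(Mul(9, -58), -57), 1) = Mul(Add(-522, -57), 1) = Mul(-579, 1) = -579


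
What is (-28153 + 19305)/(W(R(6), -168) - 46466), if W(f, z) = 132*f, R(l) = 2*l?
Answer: 4424/22441 ≈ 0.19714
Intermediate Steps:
(-28153 + 19305)/(W(R(6), -168) - 46466) = (-28153 + 19305)/(132*(2*6) - 46466) = -8848/(132*12 - 46466) = -8848/(1584 - 46466) = -8848/(-44882) = -8848*(-1/44882) = 4424/22441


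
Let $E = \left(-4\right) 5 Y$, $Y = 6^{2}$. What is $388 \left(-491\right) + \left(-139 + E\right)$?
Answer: $-191367$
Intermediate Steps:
$Y = 36$
$E = -720$ ($E = \left(-4\right) 5 \cdot 36 = \left(-20\right) 36 = -720$)
$388 \left(-491\right) + \left(-139 + E\right) = 388 \left(-491\right) - 859 = -190508 - 859 = -191367$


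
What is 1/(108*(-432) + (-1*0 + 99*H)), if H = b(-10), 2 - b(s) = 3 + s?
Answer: -1/45765 ≈ -2.1851e-5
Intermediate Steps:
b(s) = -1 - s (b(s) = 2 - (3 + s) = 2 + (-3 - s) = -1 - s)
H = 9 (H = -1 - 1*(-10) = -1 + 10 = 9)
1/(108*(-432) + (-1*0 + 99*H)) = 1/(108*(-432) + (-1*0 + 99*9)) = 1/(-46656 + (0 + 891)) = 1/(-46656 + 891) = 1/(-45765) = -1/45765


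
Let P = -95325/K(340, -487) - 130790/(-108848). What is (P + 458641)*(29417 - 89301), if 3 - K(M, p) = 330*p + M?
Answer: -59930233847584243957/2182035038 ≈ -2.7465e+10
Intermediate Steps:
K(M, p) = 3 - M - 330*p (K(M, p) = 3 - (330*p + M) = 3 - (M + 330*p) = 3 + (-M - 330*p) = 3 - M - 330*p)
P = 5299624535/8728140152 (P = -95325/(3 - 1*340 - 330*(-487)) - 130790/(-108848) = -95325/(3 - 340 + 160710) - 130790*(-1/108848) = -95325/160373 + 65395/54424 = 5299624535/8728140152 ≈ 0.60719)
(P + 458641)*(29417 - 89301) = (5299624535/8728140152 + 458641)*(29417 - 89301) = (4003088227077967/8728140152)*(-59884) = -59930233847584243957/2182035038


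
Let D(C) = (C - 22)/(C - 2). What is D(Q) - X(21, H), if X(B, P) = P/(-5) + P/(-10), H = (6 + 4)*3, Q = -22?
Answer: 65/6 ≈ 10.833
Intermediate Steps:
H = 30 (H = 10*3 = 30)
X(B, P) = -3*P/10 (X(B, P) = P*(-1/5) + P*(-1/10) = -P/5 - P/10 = -3*P/10)
D(C) = (-22 + C)/(-2 + C)
D(Q) - X(21, H) = (-22 - 22)/(-2 - 22) - (-3)*30/10 = -44/(-24) - 1*(-9) = -1/24*(-44) + 9 = 11/6 + 9 = 65/6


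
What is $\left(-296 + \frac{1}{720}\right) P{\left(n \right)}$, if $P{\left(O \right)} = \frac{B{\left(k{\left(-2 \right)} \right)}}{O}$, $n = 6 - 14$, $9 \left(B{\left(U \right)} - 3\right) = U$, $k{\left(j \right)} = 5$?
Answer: $\frac{213119}{1620} \approx 131.55$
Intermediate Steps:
$B{\left(U \right)} = 3 + \frac{U}{9}$
$n = -8$
$P{\left(O \right)} = \frac{32}{9 O}$ ($P{\left(O \right)} = \frac{3 + \frac{1}{9} \cdot 5}{O} = \frac{3 + \frac{5}{9}}{O} = \frac{32}{9 O}$)
$\left(-296 + \frac{1}{720}\right) P{\left(n \right)} = \left(-296 + \frac{1}{720}\right) \frac{32}{9 \left(-8\right)} = \left(-296 + \frac{1}{720}\right) \frac{32}{9} \left(- \frac{1}{8}\right) = \left(- \frac{213119}{720}\right) \left(- \frac{4}{9}\right) = \frac{213119}{1620}$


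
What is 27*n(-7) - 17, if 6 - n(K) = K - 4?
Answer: 442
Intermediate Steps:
n(K) = 10 - K (n(K) = 6 - (K - 4) = 6 - (-4 + K) = 6 + (4 - K) = 10 - K)
27*n(-7) - 17 = 27*(10 - 1*(-7)) - 17 = 27*(10 + 7) - 17 = 27*17 - 17 = 459 - 17 = 442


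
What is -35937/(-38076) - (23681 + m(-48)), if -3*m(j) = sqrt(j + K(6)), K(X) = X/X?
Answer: -300547273/12692 + I*sqrt(47)/3 ≈ -23680.0 + 2.2852*I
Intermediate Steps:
K(X) = 1
m(j) = -sqrt(1 + j)/3 (m(j) = -sqrt(j + 1)/3 = -sqrt(1 + j)/3)
-35937/(-38076) - (23681 + m(-48)) = -35937/(-38076) - (23681 - sqrt(1 - 48)/3) = -35937*(-1/38076) - (23681 - I*sqrt(47)/3) = 11979/12692 - (23681 - I*sqrt(47)/3) = 11979/12692 + (-23681 + I*sqrt(47)/3) = -300547273/12692 + I*sqrt(47)/3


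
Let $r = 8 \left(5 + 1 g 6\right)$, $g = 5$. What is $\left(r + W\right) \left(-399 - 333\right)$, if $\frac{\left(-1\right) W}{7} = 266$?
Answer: $1158024$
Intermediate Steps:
$W = -1862$ ($W = \left(-7\right) 266 = -1862$)
$r = 280$ ($r = 8 \left(5 + 1 \cdot 5 \cdot 6\right) = 8 \left(5 + 1 \cdot 30\right) = 8 \left(5 + 30\right) = 8 \cdot 35 = 280$)
$\left(r + W\right) \left(-399 - 333\right) = \left(280 - 1862\right) \left(-399 - 333\right) = \left(-1582\right) \left(-732\right) = 1158024$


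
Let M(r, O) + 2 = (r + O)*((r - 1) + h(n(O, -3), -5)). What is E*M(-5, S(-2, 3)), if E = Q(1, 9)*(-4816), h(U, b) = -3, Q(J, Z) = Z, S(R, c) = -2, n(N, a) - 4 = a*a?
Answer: -2643984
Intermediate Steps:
n(N, a) = 4 + a² (n(N, a) = 4 + a*a = 4 + a²)
E = -43344 (E = 9*(-4816) = -43344)
M(r, O) = -2 + (-4 + r)*(O + r) (M(r, O) = -2 + (r + O)*((r - 1) - 3) = -2 + (O + r)*((-1 + r) - 3) = -2 + (O + r)*(-4 + r) = -2 + (-4 + r)*(O + r))
E*M(-5, S(-2, 3)) = -43344*(-2 + (-5)² - 4*(-2) - 4*(-5) - 2*(-5)) = -43344*(-2 + 25 + 8 + 20 + 10) = -43344*61 = -2643984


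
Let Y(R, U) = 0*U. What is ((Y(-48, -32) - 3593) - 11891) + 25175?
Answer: 9691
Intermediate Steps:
Y(R, U) = 0
((Y(-48, -32) - 3593) - 11891) + 25175 = ((0 - 3593) - 11891) + 25175 = (-3593 - 11891) + 25175 = -15484 + 25175 = 9691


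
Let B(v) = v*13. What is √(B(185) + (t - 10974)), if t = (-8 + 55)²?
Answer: 2*I*√1590 ≈ 79.75*I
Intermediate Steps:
B(v) = 13*v
t = 2209 (t = 47² = 2209)
√(B(185) + (t - 10974)) = √(13*185 + (2209 - 10974)) = √(2405 - 8765) = √(-6360) = 2*I*√1590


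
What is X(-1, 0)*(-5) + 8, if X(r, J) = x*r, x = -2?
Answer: -2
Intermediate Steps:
X(r, J) = -2*r
X(-1, 0)*(-5) + 8 = -2*(-1)*(-5) + 8 = 2*(-5) + 8 = -10 + 8 = -2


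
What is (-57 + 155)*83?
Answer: 8134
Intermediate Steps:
(-57 + 155)*83 = 98*83 = 8134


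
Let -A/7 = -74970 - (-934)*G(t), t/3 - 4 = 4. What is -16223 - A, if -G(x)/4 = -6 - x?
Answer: 243547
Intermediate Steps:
t = 24 (t = 12 + 3*4 = 12 + 12 = 24)
G(x) = 24 + 4*x (G(x) = -4*(-6 - x) = 24 + 4*x)
A = -259770 (A = -7*(-74970 - (-934)*(24 + 4*24)) = -7*(-74970 - (-934)*(24 + 96)) = -7*(-74970 - (-934)*120) = -7*(-74970 - 1*(-112080)) = -7*(-74970 + 112080) = -7*37110 = -259770)
-16223 - A = -16223 - 1*(-259770) = -16223 + 259770 = 243547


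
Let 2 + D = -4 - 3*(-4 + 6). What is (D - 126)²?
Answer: 19044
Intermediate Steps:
D = -12 (D = -2 + (-4 - 3*(-4 + 6)) = -2 + (-4 - 3*2) = -2 + (-4 - 6) = -2 - 10 = -12)
(D - 126)² = (-12 - 126)² = (-138)² = 19044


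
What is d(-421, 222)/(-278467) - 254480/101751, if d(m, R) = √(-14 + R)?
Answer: -254480/101751 - 4*√13/278467 ≈ -2.5011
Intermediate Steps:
d(-421, 222)/(-278467) - 254480/101751 = √(-14 + 222)/(-278467) - 254480/101751 = √208*(-1/278467) - 254480*1/101751 = (4*√13)*(-1/278467) - 254480/101751 = -4*√13/278467 - 254480/101751 = -254480/101751 - 4*√13/278467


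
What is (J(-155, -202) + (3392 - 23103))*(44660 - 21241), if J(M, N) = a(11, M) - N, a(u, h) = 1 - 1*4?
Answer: -456951528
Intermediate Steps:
a(u, h) = -3 (a(u, h) = 1 - 4 = -3)
J(M, N) = -3 - N
(J(-155, -202) + (3392 - 23103))*(44660 - 21241) = ((-3 - 1*(-202)) + (3392 - 23103))*(44660 - 21241) = ((-3 + 202) - 19711)*23419 = (199 - 19711)*23419 = -19512*23419 = -456951528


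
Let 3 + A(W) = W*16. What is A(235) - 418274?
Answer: -414517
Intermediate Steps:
A(W) = -3 + 16*W (A(W) = -3 + W*16 = -3 + 16*W)
A(235) - 418274 = (-3 + 16*235) - 418274 = (-3 + 3760) - 418274 = 3757 - 418274 = -414517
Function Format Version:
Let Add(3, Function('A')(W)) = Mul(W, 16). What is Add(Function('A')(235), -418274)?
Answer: -414517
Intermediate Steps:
Function('A')(W) = Add(-3, Mul(16, W)) (Function('A')(W) = Add(-3, Mul(W, 16)) = Add(-3, Mul(16, W)))
Add(Function('A')(235), -418274) = Add(Add(-3, Mul(16, 235)), -418274) = Add(Add(-3, 3760), -418274) = Add(3757, -418274) = -414517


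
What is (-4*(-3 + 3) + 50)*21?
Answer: 1050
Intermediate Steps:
(-4*(-3 + 3) + 50)*21 = (-4*0 + 50)*21 = (0 + 50)*21 = 50*21 = 1050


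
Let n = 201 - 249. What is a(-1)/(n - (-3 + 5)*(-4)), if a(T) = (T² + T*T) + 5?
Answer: -7/40 ≈ -0.17500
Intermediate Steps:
n = -48
a(T) = 5 + 2*T² (a(T) = (T² + T²) + 5 = 2*T² + 5 = 5 + 2*T²)
a(-1)/(n - (-3 + 5)*(-4)) = (5 + 2*(-1)²)/(-48 - (-3 + 5)*(-4)) = (5 + 2*1)/(-48 - 2*(-4)) = (5 + 2)/(-48 - 1*(-8)) = 7/(-48 + 8) = 7/(-40) = 7*(-1/40) = -7/40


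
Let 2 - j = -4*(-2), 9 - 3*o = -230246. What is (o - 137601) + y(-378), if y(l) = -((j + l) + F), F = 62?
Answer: -181582/3 ≈ -60527.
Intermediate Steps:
o = 230255/3 (o = 3 - 1/3*(-230246) = 3 + 230246/3 = 230255/3 ≈ 76752.)
j = -6 (j = 2 - (-4)*(-2) = 2 - 1*8 = 2 - 8 = -6)
y(l) = -56 - l (y(l) = -((-6 + l) + 62) = -(56 + l) = -56 - l)
(o - 137601) + y(-378) = (230255/3 - 137601) + (-56 - 1*(-378)) = -182548/3 + (-56 + 378) = -182548/3 + 322 = -181582/3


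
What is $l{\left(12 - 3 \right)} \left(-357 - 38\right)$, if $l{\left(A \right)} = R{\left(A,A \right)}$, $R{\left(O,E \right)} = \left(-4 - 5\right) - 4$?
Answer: $5135$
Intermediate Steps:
$R{\left(O,E \right)} = -13$ ($R{\left(O,E \right)} = -9 - 4 = -13$)
$l{\left(A \right)} = -13$
$l{\left(12 - 3 \right)} \left(-357 - 38\right) = - 13 \left(-357 - 38\right) = \left(-13\right) \left(-395\right) = 5135$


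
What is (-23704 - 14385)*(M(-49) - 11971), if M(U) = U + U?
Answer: 459696141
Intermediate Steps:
M(U) = 2*U
(-23704 - 14385)*(M(-49) - 11971) = (-23704 - 14385)*(2*(-49) - 11971) = -38089*(-98 - 11971) = -38089*(-12069) = 459696141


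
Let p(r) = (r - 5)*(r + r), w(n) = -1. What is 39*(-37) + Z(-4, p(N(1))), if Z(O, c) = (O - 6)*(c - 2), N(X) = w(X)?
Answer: -1543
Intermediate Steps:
N(X) = -1
p(r) = 2*r*(-5 + r) (p(r) = (-5 + r)*(2*r) = 2*r*(-5 + r))
Z(O, c) = (-6 + O)*(-2 + c)
39*(-37) + Z(-4, p(N(1))) = 39*(-37) + (12 - 12*(-1)*(-5 - 1) - 2*(-4) - 8*(-1)*(-5 - 1)) = -1443 + (12 - 12*(-1)*(-6) + 8 - 8*(-1)*(-6)) = -1443 + (12 - 6*12 + 8 - 4*12) = -1443 + (12 - 72 + 8 - 48) = -1443 - 100 = -1543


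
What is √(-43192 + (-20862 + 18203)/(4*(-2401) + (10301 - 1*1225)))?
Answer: I*√752489661/132 ≈ 207.81*I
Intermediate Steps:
√(-43192 + (-20862 + 18203)/(4*(-2401) + (10301 - 1*1225))) = √(-43192 - 2659/(-9604 + (10301 - 1225))) = √(-43192 - 2659/(-9604 + 9076)) = √(-43192 - 2659/(-528)) = √(-43192 - 2659*(-1/528)) = √(-43192 + 2659/528) = √(-22802717/528) = I*√752489661/132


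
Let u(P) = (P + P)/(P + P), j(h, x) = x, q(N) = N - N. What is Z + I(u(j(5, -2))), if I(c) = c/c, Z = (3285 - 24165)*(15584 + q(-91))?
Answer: -325393919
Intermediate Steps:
q(N) = 0
u(P) = 1 (u(P) = (2*P)/((2*P)) = (2*P)*(1/(2*P)) = 1)
Z = -325393920 (Z = (3285 - 24165)*(15584 + 0) = -20880*15584 = -325393920)
I(c) = 1
Z + I(u(j(5, -2))) = -325393920 + 1 = -325393919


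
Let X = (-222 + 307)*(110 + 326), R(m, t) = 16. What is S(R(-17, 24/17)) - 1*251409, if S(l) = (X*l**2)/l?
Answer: 341551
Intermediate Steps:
X = 37060 (X = 85*436 = 37060)
S(l) = 37060*l (S(l) = (37060*l**2)/l = 37060*l)
S(R(-17, 24/17)) - 1*251409 = 37060*16 - 1*251409 = 592960 - 251409 = 341551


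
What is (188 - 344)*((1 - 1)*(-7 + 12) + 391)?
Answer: -60996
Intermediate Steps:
(188 - 344)*((1 - 1)*(-7 + 12) + 391) = -156*(0*5 + 391) = -156*(0 + 391) = -156*391 = -60996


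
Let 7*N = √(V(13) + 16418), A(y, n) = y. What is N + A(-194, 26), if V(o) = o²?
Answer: -194 + 3*√1843/7 ≈ -175.60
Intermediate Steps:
N = 3*√1843/7 (N = √(13² + 16418)/7 = √(169 + 16418)/7 = √16587/7 = (3*√1843)/7 = 3*√1843/7 ≈ 18.399)
N + A(-194, 26) = 3*√1843/7 - 194 = -194 + 3*√1843/7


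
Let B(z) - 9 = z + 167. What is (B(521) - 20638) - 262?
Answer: -20203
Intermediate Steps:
B(z) = 176 + z (B(z) = 9 + (z + 167) = 9 + (167 + z) = 176 + z)
(B(521) - 20638) - 262 = ((176 + 521) - 20638) - 262 = (697 - 20638) - 262 = -19941 - 262 = -20203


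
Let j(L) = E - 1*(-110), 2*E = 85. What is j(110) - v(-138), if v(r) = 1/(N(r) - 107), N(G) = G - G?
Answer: 32637/214 ≈ 152.51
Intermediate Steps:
N(G) = 0
E = 85/2 (E = (½)*85 = 85/2 ≈ 42.500)
j(L) = 305/2 (j(L) = 85/2 - 1*(-110) = 85/2 + 110 = 305/2)
v(r) = -1/107 (v(r) = 1/(0 - 107) = 1/(-107) = -1/107)
j(110) - v(-138) = 305/2 - 1*(-1/107) = 305/2 + 1/107 = 32637/214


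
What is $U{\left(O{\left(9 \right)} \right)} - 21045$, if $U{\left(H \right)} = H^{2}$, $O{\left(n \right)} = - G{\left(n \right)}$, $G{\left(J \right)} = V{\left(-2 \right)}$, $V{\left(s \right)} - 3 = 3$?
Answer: $-21009$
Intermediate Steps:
$V{\left(s \right)} = 6$ ($V{\left(s \right)} = 3 + 3 = 6$)
$G{\left(J \right)} = 6$
$O{\left(n \right)} = -6$ ($O{\left(n \right)} = \left(-1\right) 6 = -6$)
$U{\left(O{\left(9 \right)} \right)} - 21045 = \left(-6\right)^{2} - 21045 = 36 - 21045 = -21009$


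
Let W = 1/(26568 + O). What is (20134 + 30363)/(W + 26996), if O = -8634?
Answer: 905613198/484146265 ≈ 1.8705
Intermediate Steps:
W = 1/17934 (W = 1/(26568 - 8634) = 1/17934 ≈ 5.5760e-5)
(20134 + 30363)/(W + 26996) = (20134 + 30363)/(1/17934 + 26996) = 50497/(484146265/17934) = 50497*(17934/484146265) = 905613198/484146265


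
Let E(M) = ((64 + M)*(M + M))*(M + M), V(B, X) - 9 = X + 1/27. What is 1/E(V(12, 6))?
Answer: 19683/1407040096 ≈ 1.3989e-5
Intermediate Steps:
V(B, X) = 244/27 + X (V(B, X) = 9 + (X + 1/27) = 9 + (1/27 + X) = 244/27 + X)
E(M) = 4*M²*(64 + M) (E(M) = ((64 + M)*(2*M))*(2*M) = (2*M*(64 + M))*(2*M) = 4*M²*(64 + M))
1/E(V(12, 6)) = 1/(4*(244/27 + 6)²*(64 + (244/27 + 6))) = 1/(4*(406/27)²*(64 + 406/27)) = 1/(4*(164836/729)*(2134/27)) = 1/(1407040096/19683) = 19683/1407040096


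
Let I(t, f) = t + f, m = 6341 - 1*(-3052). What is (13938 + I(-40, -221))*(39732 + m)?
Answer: 671882625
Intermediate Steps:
m = 9393 (m = 6341 + 3052 = 9393)
I(t, f) = f + t
(13938 + I(-40, -221))*(39732 + m) = (13938 + (-221 - 40))*(39732 + 9393) = (13938 - 261)*49125 = 13677*49125 = 671882625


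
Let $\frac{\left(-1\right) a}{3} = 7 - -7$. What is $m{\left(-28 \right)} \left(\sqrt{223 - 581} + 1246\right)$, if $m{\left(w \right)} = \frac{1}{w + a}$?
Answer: $- \frac{89}{5} - \frac{i \sqrt{358}}{70} \approx -17.8 - 0.2703 i$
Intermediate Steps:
$a = -42$ ($a = - 3 \left(7 - -7\right) = - 3 \left(7 + 7\right) = \left(-3\right) 14 = -42$)
$m{\left(w \right)} = \frac{1}{-42 + w}$ ($m{\left(w \right)} = \frac{1}{w - 42} = \frac{1}{-42 + w}$)
$m{\left(-28 \right)} \left(\sqrt{223 - 581} + 1246\right) = \frac{\sqrt{223 - 581} + 1246}{-42 - 28} = \frac{\sqrt{-358} + 1246}{-70} = - \frac{i \sqrt{358} + 1246}{70} = - \frac{1246 + i \sqrt{358}}{70} = - \frac{89}{5} - \frac{i \sqrt{358}}{70}$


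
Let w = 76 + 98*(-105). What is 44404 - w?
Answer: 54618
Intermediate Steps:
w = -10214 (w = 76 - 10290 = -10214)
44404 - w = 44404 - 1*(-10214) = 44404 + 10214 = 54618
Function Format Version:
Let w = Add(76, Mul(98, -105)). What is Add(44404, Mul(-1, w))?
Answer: 54618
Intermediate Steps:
w = -10214 (w = Add(76, -10290) = -10214)
Add(44404, Mul(-1, w)) = Add(44404, Mul(-1, -10214)) = Add(44404, 10214) = 54618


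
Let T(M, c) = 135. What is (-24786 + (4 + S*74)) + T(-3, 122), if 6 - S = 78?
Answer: -29975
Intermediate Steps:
S = -72 (S = 6 - 1*78 = 6 - 78 = -72)
(-24786 + (4 + S*74)) + T(-3, 122) = (-24786 + (4 - 72*74)) + 135 = (-24786 + (4 - 5328)) + 135 = (-24786 - 5324) + 135 = -30110 + 135 = -29975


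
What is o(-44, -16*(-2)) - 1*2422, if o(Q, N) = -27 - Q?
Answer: -2405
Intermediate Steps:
o(-44, -16*(-2)) - 1*2422 = (-27 - 1*(-44)) - 1*2422 = (-27 + 44) - 2422 = 17 - 2422 = -2405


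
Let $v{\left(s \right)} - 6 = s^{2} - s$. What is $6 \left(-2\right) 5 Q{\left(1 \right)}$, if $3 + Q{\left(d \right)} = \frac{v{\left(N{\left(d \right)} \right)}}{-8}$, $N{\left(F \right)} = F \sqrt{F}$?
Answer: $225$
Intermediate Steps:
$N{\left(F \right)} = F^{\frac{3}{2}}$
$v{\left(s \right)} = 6 + s^{2} - s$ ($v{\left(s \right)} = 6 + \left(s^{2} - s\right) = 6 + s^{2} - s$)
$Q{\left(d \right)} = - \frac{15}{4} - \frac{d^{3}}{8} + \frac{d^{\frac{3}{2}}}{8}$ ($Q{\left(d \right)} = -3 + \frac{6 + \left(d^{\frac{3}{2}}\right)^{2} - d^{\frac{3}{2}}}{-8} = -3 + \left(6 + d^{3} - d^{\frac{3}{2}}\right) \left(- \frac{1}{8}\right) = -3 - \left(\frac{3}{4} - \frac{d^{\frac{3}{2}}}{8} + \frac{d^{3}}{8}\right) = - \frac{15}{4} - \frac{d^{3}}{8} + \frac{d^{\frac{3}{2}}}{8}$)
$6 \left(-2\right) 5 Q{\left(1 \right)} = 6 \left(-2\right) 5 \left(- \frac{15}{4} - \frac{1^{3}}{8} + \frac{1^{\frac{3}{2}}}{8}\right) = \left(-12\right) 5 \left(- \frac{15}{4} - \frac{1}{8} + \frac{1}{8} \cdot 1\right) = - 60 \left(- \frac{15}{4} - \frac{1}{8} + \frac{1}{8}\right) = \left(-60\right) \left(- \frac{15}{4}\right) = 225$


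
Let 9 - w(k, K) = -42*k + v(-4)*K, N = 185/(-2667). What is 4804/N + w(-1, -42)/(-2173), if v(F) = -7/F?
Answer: -55682131713/804010 ≈ -69256.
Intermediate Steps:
N = -185/2667 (N = 185*(-1/2667) = -185/2667 ≈ -0.069366)
w(k, K) = 9 + 42*k - 7*K/4 (w(k, K) = 9 - (-42*k + (-7/(-4))*K) = 9 - (-42*k + (-7*(-1/4))*K) = 9 - (-42*k + 7*K/4) = 9 + (42*k - 7*K/4) = 9 + 42*k - 7*K/4)
4804/N + w(-1, -42)/(-2173) = 4804/(-185/2667) + (9 + 42*(-1) - 7/4*(-42))/(-2173) = 4804*(-2667/185) + (9 - 42 + 147/2)*(-1/2173) = -12812268/185 + (81/2)*(-1/2173) = -12812268/185 - 81/4346 = -55682131713/804010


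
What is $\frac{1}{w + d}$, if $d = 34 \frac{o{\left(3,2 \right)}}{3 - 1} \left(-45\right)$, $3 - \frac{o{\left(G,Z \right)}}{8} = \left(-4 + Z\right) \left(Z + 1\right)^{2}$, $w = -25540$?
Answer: $- \frac{1}{154060} \approx -6.491 \cdot 10^{-6}$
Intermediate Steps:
$o{\left(G,Z \right)} = 24 - 8 \left(1 + Z\right)^{2} \left(-4 + Z\right)$ ($o{\left(G,Z \right)} = 24 - 8 \left(-4 + Z\right) \left(Z + 1\right)^{2} = 24 - 8 \left(-4 + Z\right) \left(1 + Z\right)^{2} = 24 - 8 \left(1 + Z\right)^{2} \left(-4 + Z\right)$)
$d = -128520$ ($d = 34 \frac{56 - 8 \cdot 2^{3} + 16 \cdot 2^{2} + 56 \cdot 2}{3 - 1} \left(-45\right) = 34 \frac{56 - 64 + 16 \cdot 4 + 112}{2} \left(-45\right) = 34 \frac{56 - 64 + 64 + 112}{2} \left(-45\right) = 34 \cdot \frac{1}{2} \cdot 168 \left(-45\right) = 34 \cdot 84 \left(-45\right) = 2856 \left(-45\right) = -128520$)
$\frac{1}{w + d} = \frac{1}{-25540 - 128520} = \frac{1}{-154060} = - \frac{1}{154060}$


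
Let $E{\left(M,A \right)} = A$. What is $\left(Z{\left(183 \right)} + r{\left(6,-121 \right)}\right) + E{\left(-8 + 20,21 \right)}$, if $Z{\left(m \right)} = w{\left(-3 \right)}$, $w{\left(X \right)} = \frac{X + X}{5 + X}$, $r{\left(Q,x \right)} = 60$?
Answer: $78$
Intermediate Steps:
$w{\left(X \right)} = \frac{2 X}{5 + X}$
$Z{\left(m \right)} = -3$ ($Z{\left(m \right)} = 2 \left(-3\right) \frac{1}{5 - 3} = 2 \left(-3\right) \frac{1}{2} = -3$)
$\left(Z{\left(183 \right)} + r{\left(6,-121 \right)}\right) + E{\left(-8 + 20,21 \right)} = \left(-3 + 60\right) + 21 = 57 + 21 = 78$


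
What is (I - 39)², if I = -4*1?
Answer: 1849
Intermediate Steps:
I = -4
(I - 39)² = (-4 - 39)² = (-43)² = 1849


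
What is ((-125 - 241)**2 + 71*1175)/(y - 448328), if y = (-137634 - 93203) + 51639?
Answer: -217381/627526 ≈ -0.34641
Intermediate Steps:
y = -179198 (y = -230837 + 51639 = -179198)
((-125 - 241)**2 + 71*1175)/(y - 448328) = ((-125 - 241)**2 + 71*1175)/(-179198 - 448328) = ((-366)**2 + 83425)/(-627526) = (133956 + 83425)*(-1/627526) = 217381*(-1/627526) = -217381/627526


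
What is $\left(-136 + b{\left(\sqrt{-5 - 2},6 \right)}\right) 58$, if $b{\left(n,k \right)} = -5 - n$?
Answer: $-8178 - 58 i \sqrt{7} \approx -8178.0 - 153.45 i$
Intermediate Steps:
$\left(-136 + b{\left(\sqrt{-5 - 2},6 \right)}\right) 58 = \left(-136 - \left(5 + \sqrt{-5 - 2}\right)\right) 58 = \left(-136 - \left(5 + \sqrt{-7}\right)\right) 58 = \left(-136 - \left(5 + i \sqrt{7}\right)\right) 58 = \left(-141 - i \sqrt{7}\right) 58 = -8178 - 58 i \sqrt{7}$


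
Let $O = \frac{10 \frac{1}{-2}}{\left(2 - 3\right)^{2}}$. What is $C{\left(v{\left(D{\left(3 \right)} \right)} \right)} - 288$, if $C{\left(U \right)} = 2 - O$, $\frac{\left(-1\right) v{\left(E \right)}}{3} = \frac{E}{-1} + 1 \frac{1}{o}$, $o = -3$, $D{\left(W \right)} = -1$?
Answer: $-281$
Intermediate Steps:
$v{\left(E \right)} = 1 + 3 E$ ($v{\left(E \right)} = - 3 \left(\frac{E}{-1} + 1 \frac{1}{-3}\right) = - 3 \left(E \left(-1\right) + 1 \left(- \frac{1}{3}\right)\right) = - 3 \left(- E - \frac{1}{3}\right) = - 3 \left(- \frac{1}{3} - E\right) = 1 + 3 E$)
$O = -5$ ($O = \frac{10 \left(- \frac{1}{2}\right)}{\left(-1\right)^{2}} = - \frac{5}{1} = \left(-5\right) 1 = -5$)
$C{\left(U \right)} = 7$ ($C{\left(U \right)} = 2 - -5 = 2 + 5 = 7$)
$C{\left(v{\left(D{\left(3 \right)} \right)} \right)} - 288 = 7 - 288 = -281$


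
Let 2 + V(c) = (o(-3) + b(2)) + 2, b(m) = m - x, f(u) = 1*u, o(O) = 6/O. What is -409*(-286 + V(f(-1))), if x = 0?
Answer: 116974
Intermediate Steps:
f(u) = u
b(m) = m (b(m) = m - 1*0 = m + 0 = m)
V(c) = 0 (V(c) = -2 + ((6/(-3) + 2) + 2) = -2 + ((6*(-1/3) + 2) + 2) = -2 + ((-2 + 2) + 2) = -2 + (0 + 2) = -2 + 2 = 0)
-409*(-286 + V(f(-1))) = -409*(-286 + 0) = -409*(-286) = 116974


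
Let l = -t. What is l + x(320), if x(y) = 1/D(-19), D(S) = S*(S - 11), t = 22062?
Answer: -12575339/570 ≈ -22062.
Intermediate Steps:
l = -22062 (l = -1*22062 = -22062)
D(S) = S*(-11 + S)
x(y) = 1/570 (x(y) = 1/(-19*(-11 - 19)) = 1/(-19*(-30)) = 1/570)
l + x(320) = -22062 + 1/570 = -12575339/570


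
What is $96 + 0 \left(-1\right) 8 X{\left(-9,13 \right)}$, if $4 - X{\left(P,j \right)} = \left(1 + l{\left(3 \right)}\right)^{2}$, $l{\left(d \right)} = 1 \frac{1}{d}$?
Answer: $96$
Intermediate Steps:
$l{\left(d \right)} = \frac{1}{d}$
$X{\left(P,j \right)} = \frac{20}{9}$ ($X{\left(P,j \right)} = 4 - \left(1 + \frac{1}{3}\right)^{2} = 4 - \left(\frac{4}{3}\right)^{2} = 4 - \frac{16}{9} = \frac{20}{9}$)
$96 + 0 \left(-1\right) 8 X{\left(-9,13 \right)} = 96 + 0 \left(-1\right) 8 \cdot \frac{20}{9} = 96 + 0 \cdot 8 \cdot \frac{20}{9} = 96 + 0 \cdot \frac{20}{9} = 96 + 0 = 96$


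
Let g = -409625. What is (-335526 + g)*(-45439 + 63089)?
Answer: -13151915150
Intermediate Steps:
(-335526 + g)*(-45439 + 63089) = (-335526 - 409625)*(-45439 + 63089) = -745151*17650 = -13151915150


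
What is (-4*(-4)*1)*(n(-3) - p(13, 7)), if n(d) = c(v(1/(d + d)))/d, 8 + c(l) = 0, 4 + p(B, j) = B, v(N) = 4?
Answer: -304/3 ≈ -101.33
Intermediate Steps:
p(B, j) = -4 + B
c(l) = -8 (c(l) = -8 + 0 = -8)
n(d) = -8/d
(-4*(-4)*1)*(n(-3) - p(13, 7)) = (-4*(-4)*1)*(-8/(-3) - (-4 + 13)) = (16*1)*(-8*(-1/3) - 1*9) = 16*(8/3 - 9) = 16*(-19/3) = -304/3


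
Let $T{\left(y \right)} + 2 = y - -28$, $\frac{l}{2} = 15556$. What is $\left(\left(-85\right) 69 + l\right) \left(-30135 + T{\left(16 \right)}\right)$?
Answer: $-759757971$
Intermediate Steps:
$l = 31112$ ($l = 2 \cdot 15556 = 31112$)
$T{\left(y \right)} = 26 + y$ ($T{\left(y \right)} = -2 + \left(y - -28\right) = -2 + \left(y + 28\right) = -2 + \left(28 + y\right) = 26 + y$)
$\left(\left(-85\right) 69 + l\right) \left(-30135 + T{\left(16 \right)}\right) = \left(\left(-85\right) 69 + 31112\right) \left(-30135 + \left(26 + 16\right)\right) = \left(-5865 + 31112\right) \left(-30135 + 42\right) = 25247 \left(-30093\right) = -759757971$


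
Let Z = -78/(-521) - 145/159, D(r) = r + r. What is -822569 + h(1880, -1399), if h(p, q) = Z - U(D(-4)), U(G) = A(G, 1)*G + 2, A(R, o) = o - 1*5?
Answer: -68143673060/82839 ≈ -8.2260e+5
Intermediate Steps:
A(R, o) = -5 + o (A(R, o) = o - 5 = -5 + o)
D(r) = 2*r
U(G) = 2 - 4*G (U(G) = (-5 + 1)*G + 2 = -4*G + 2 = 2 - 4*G)
Z = -63143/82839 (Z = -78*(-1/521) - 145*1/159 = 78/521 - 145/159 = -63143/82839 ≈ -0.76224)
h(p, q) = -2879669/82839 (h(p, q) = -63143/82839 - (2 - 8*(-4)) = -63143/82839 - (2 - 4*(-8)) = -63143/82839 - (2 + 32) = -63143/82839 - 1*34 = -63143/82839 - 34 = -2879669/82839)
-822569 + h(1880, -1399) = -822569 - 2879669/82839 = -68143673060/82839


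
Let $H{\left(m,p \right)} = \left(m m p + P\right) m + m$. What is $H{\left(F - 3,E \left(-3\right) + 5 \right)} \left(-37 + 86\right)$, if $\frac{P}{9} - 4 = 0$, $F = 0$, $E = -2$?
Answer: $-19992$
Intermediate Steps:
$P = 36$ ($P = 36 + 9 \cdot 0 = 36 + 0 = 36$)
$H{\left(m,p \right)} = m + m \left(36 + p m^{2}\right)$ ($H{\left(m,p \right)} = \left(m m p + 36\right) m + m = \left(m^{2} p + 36\right) m + m = \left(p m^{2} + 36\right) m + m = \left(36 + p m^{2}\right) m + m = m \left(36 + p m^{2}\right) + m = m + m \left(36 + p m^{2}\right)$)
$H{\left(F - 3,E \left(-3\right) + 5 \right)} \left(-37 + 86\right) = \left(0 - 3\right) \left(37 + \left(\left(-2\right) \left(-3\right) + 5\right) \left(0 - 3\right)^{2}\right) \left(-37 + 86\right) = - 3 \left(37 + \left(6 + 5\right) \left(-3\right)^{2}\right) 49 = - 3 \left(37 + 11 \cdot 9\right) 49 = - 3 \left(37 + 99\right) 49 = \left(-3\right) 136 \cdot 49 = \left(-408\right) 49 = -19992$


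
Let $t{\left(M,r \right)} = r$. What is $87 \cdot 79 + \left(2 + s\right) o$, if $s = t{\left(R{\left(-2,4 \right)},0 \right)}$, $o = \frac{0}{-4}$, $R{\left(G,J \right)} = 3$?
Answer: $6873$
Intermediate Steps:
$o = 0$ ($o = 0 \left(- \frac{1}{4}\right) = 0$)
$s = 0$
$87 \cdot 79 + \left(2 + s\right) o = 87 \cdot 79 + \left(2 + 0\right) 0 = 6873 + 2 \cdot 0 = 6873 + 0 = 6873$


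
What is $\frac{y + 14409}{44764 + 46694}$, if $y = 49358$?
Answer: $\frac{63767}{91458} \approx 0.69723$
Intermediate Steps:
$\frac{y + 14409}{44764 + 46694} = \frac{49358 + 14409}{44764 + 46694} = \frac{63767}{91458}$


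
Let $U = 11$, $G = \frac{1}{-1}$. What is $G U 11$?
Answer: $-121$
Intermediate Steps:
$G = -1$
$G U 11 = \left(-1\right) 11 \cdot 11 = \left(-11\right) 11 = -121$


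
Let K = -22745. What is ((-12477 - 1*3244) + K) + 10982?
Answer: -27484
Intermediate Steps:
((-12477 - 1*3244) + K) + 10982 = ((-12477 - 1*3244) - 22745) + 10982 = ((-12477 - 3244) - 22745) + 10982 = (-15721 - 22745) + 10982 = -38466 + 10982 = -27484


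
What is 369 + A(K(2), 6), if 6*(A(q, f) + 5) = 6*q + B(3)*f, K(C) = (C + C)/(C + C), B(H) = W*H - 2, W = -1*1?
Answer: 360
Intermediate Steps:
W = -1
B(H) = -2 - H (B(H) = -H - 2 = -2 - H)
K(C) = 1 (K(C) = (2*C)/((2*C)) = (2*C)*(1/(2*C)) = 1)
A(q, f) = -5 + q - 5*f/6 (A(q, f) = -5 + (6*q + (-2 - 1*3)*f)/6 = -5 + (6*q + (-2 - 3)*f)/6 = -5 + (6*q - 5*f)/6 = -5 + (-5*f + 6*q)/6 = -5 + (q - 5*f/6) = -5 + q - 5*f/6)
369 + A(K(2), 6) = 369 + (-5 + 1 - ⅚*6) = 369 + (-5 + 1 - 5) = 369 - 9 = 360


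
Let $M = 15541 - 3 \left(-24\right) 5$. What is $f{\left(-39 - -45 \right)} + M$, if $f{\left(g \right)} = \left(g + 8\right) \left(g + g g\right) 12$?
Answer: $22957$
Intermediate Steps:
$M = 15901$ ($M = 15541 - \left(-72\right) 5 = 15541 - -360 = 15541 + 360 = 15901$)
$f{\left(g \right)} = 12 \left(8 + g\right) \left(g + g^{2}\right)$ ($f{\left(g \right)} = \left(8 + g\right) \left(g + g^{2}\right) 12 = 12 \left(8 + g\right) \left(g + g^{2}\right)$)
$f{\left(-39 - -45 \right)} + M = 12 \left(-39 - -45\right) \left(8 + \left(-39 - -45\right)^{2} + 9 \left(-39 - -45\right)\right) + 15901 = 12 \left(-39 + 45\right) \left(8 + \left(-39 + 45\right)^{2} + 9 \left(-39 + 45\right)\right) + 15901 = 12 \cdot 6 \left(8 + 6^{2} + 9 \cdot 6\right) + 15901 = 12 \cdot 6 \left(8 + 36 + 54\right) + 15901 = 12 \cdot 6 \cdot 98 + 15901 = 7056 + 15901 = 22957$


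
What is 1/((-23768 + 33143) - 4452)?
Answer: 1/4923 ≈ 0.00020313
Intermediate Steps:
1/((-23768 + 33143) - 4452) = 1/(9375 - 4452) = 1/4923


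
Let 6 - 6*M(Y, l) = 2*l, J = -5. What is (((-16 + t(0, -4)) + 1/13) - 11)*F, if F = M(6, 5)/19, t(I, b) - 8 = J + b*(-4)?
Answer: 206/741 ≈ 0.27800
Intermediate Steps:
M(Y, l) = 1 - l/3
t(I, b) = 3 - 4*b (t(I, b) = 8 + (-5 + b*(-4)) = 8 + (-5 - 4*b) = 3 - 4*b)
F = -2/57 (F = (1 - 1/3*5)/19 = (1 - 5/3)*(1/19) = -2/3*1/19 = -2/57 ≈ -0.035088)
(((-16 + t(0, -4)) + 1/13) - 11)*F = (((-16 + (3 - 4*(-4))) + 1/13) - 11)*(-2/57) = (((-16 + (3 + 16)) + 1/13) - 11)*(-2/57) = (((-16 + 19) + 1/13) - 11)*(-2/57) = ((3 + 1/13) - 11)*(-2/57) = (40/13 - 11)*(-2/57) = -103/13*(-2/57) = 206/741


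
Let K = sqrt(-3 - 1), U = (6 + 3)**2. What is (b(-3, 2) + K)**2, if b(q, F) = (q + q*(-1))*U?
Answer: -4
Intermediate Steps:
U = 81 (U = 9**2 = 81)
b(q, F) = 0 (b(q, F) = (q + q*(-1))*81 = (q - q)*81 = 0*81 = 0)
K = 2*I (K = sqrt(-4) = 2*I ≈ 2.0*I)
(b(-3, 2) + K)**2 = (0 + 2*I)**2 = (2*I)**2 = -4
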